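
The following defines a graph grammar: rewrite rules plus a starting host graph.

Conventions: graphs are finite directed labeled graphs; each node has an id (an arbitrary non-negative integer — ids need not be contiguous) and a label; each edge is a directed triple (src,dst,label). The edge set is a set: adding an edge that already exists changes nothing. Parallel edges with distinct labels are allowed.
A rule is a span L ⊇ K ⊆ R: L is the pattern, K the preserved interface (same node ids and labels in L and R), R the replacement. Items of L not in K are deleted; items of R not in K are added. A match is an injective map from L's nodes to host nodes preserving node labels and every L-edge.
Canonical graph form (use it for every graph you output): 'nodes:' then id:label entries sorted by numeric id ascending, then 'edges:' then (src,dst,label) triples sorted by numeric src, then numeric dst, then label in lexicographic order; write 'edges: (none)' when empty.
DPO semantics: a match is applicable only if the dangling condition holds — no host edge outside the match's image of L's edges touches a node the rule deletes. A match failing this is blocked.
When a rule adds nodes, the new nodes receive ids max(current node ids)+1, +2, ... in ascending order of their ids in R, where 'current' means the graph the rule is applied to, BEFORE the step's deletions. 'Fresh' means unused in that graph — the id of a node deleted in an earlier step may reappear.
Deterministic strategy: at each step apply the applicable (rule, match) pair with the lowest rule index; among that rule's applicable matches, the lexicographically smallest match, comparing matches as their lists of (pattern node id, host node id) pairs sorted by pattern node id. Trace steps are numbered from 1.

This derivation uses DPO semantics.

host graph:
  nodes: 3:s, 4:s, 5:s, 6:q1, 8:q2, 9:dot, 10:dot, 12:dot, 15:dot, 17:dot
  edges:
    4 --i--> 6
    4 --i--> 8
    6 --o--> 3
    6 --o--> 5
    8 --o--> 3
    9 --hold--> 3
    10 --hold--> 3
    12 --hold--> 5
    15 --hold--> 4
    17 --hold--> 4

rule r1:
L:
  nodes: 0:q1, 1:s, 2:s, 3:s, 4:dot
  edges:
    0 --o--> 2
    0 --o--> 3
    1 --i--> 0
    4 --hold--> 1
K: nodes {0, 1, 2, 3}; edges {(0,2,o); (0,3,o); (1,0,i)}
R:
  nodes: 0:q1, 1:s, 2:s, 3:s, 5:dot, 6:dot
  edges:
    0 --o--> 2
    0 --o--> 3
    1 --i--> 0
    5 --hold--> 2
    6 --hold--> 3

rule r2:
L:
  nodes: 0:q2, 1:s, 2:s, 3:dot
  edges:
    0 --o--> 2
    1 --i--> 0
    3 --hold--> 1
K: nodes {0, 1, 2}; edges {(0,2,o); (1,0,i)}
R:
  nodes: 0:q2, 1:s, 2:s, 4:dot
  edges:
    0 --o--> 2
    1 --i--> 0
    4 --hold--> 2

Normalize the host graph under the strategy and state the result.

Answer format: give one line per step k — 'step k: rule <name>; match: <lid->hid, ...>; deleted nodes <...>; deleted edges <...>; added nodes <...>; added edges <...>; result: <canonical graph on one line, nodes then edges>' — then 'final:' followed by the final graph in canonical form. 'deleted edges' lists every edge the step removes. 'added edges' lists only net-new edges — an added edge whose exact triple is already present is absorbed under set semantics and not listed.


step 1: rule r1; match: 0->6, 1->4, 2->3, 3->5, 4->15; deleted nodes 15; deleted edges (15,4,hold); added nodes 18, 19; added edges (18,3,hold); (19,5,hold); result: nodes: 3:s, 4:s, 5:s, 6:q1, 8:q2, 9:dot, 10:dot, 12:dot, 17:dot, 18:dot, 19:dot edges: (4,6,i); (4,8,i); (6,3,o); (6,5,o); (8,3,o); (9,3,hold); (10,3,hold); (12,5,hold); (17,4,hold); (18,3,hold); (19,5,hold)
step 2: rule r1; match: 0->6, 1->4, 2->3, 3->5, 4->17; deleted nodes 17; deleted edges (17,4,hold); added nodes 20, 21; added edges (20,3,hold); (21,5,hold); result: nodes: 3:s, 4:s, 5:s, 6:q1, 8:q2, 9:dot, 10:dot, 12:dot, 18:dot, 19:dot, 20:dot, 21:dot edges: (4,6,i); (4,8,i); (6,3,o); (6,5,o); (8,3,o); (9,3,hold); (10,3,hold); (12,5,hold); (18,3,hold); (19,5,hold); (20,3,hold); (21,5,hold)
final:
nodes: 3:s, 4:s, 5:s, 6:q1, 8:q2, 9:dot, 10:dot, 12:dot, 18:dot, 19:dot, 20:dot, 21:dot
edges: (4,6,i); (4,8,i); (6,3,o); (6,5,o); (8,3,o); (9,3,hold); (10,3,hold); (12,5,hold); (18,3,hold); (19,5,hold); (20,3,hold); (21,5,hold)


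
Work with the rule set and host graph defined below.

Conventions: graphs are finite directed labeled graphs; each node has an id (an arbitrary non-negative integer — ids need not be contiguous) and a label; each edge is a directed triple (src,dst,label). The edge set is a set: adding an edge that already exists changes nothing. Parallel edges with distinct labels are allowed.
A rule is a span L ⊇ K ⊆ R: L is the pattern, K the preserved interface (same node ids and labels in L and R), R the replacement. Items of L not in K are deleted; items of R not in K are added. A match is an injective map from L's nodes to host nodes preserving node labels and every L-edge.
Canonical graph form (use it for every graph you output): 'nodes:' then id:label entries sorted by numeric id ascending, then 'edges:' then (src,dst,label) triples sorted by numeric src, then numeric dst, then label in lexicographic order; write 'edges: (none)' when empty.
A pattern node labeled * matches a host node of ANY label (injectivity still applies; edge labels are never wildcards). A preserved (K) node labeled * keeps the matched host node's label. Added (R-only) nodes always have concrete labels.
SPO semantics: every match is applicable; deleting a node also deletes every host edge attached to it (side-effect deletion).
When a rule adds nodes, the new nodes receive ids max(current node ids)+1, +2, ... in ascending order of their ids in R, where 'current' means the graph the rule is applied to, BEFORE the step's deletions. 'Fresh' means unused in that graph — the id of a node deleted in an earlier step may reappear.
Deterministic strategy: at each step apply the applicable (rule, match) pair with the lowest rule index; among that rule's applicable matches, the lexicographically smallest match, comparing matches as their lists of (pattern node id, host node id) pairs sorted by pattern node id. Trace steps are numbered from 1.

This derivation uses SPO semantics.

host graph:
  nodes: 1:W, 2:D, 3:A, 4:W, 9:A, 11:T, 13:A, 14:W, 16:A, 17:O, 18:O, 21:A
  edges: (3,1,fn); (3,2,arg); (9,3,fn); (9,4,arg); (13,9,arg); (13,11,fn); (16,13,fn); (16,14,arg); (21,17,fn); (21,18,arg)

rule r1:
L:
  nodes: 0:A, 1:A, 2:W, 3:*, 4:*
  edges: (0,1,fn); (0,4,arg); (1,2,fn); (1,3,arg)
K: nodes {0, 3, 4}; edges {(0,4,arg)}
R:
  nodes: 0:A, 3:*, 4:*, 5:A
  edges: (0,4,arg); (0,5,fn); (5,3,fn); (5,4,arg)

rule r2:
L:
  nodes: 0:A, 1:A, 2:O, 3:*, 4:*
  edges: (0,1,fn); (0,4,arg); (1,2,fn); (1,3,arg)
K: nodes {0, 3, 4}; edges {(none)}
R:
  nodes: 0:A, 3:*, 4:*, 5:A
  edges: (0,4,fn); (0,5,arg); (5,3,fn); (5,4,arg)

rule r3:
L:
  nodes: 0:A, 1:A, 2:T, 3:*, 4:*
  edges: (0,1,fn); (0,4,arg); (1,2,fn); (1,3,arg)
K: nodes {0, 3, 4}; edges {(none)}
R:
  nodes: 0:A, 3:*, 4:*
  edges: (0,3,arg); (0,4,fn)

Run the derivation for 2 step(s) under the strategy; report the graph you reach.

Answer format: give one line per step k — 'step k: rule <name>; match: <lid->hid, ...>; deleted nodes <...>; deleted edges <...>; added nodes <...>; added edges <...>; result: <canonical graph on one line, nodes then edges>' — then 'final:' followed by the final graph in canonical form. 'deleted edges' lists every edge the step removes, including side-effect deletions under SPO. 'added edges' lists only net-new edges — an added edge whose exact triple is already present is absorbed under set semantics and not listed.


step 1: rule r1; match: 0->9, 1->3, 2->1, 3->2, 4->4; deleted nodes 1, 3; deleted edges (3,1,fn); (3,2,arg); (9,3,fn); added nodes 22; added edges (9,22,fn); (22,2,fn); (22,4,arg); result: nodes: 2:D, 4:W, 9:A, 11:T, 13:A, 14:W, 16:A, 17:O, 18:O, 21:A, 22:A edges: (9,4,arg); (9,22,fn); (13,9,arg); (13,11,fn); (16,13,fn); (16,14,arg); (21,17,fn); (21,18,arg); (22,2,fn); (22,4,arg)
step 2: rule r3; match: 0->16, 1->13, 2->11, 3->9, 4->14; deleted nodes 11, 13; deleted edges (13,9,arg); (13,11,fn); (16,13,fn); (16,14,arg); added nodes (none); added edges (16,9,arg); (16,14,fn); result: nodes: 2:D, 4:W, 9:A, 14:W, 16:A, 17:O, 18:O, 21:A, 22:A edges: (9,4,arg); (9,22,fn); (16,9,arg); (16,14,fn); (21,17,fn); (21,18,arg); (22,2,fn); (22,4,arg)
final:
nodes: 2:D, 4:W, 9:A, 14:W, 16:A, 17:O, 18:O, 21:A, 22:A
edges: (9,4,arg); (9,22,fn); (16,9,arg); (16,14,fn); (21,17,fn); (21,18,arg); (22,2,fn); (22,4,arg)


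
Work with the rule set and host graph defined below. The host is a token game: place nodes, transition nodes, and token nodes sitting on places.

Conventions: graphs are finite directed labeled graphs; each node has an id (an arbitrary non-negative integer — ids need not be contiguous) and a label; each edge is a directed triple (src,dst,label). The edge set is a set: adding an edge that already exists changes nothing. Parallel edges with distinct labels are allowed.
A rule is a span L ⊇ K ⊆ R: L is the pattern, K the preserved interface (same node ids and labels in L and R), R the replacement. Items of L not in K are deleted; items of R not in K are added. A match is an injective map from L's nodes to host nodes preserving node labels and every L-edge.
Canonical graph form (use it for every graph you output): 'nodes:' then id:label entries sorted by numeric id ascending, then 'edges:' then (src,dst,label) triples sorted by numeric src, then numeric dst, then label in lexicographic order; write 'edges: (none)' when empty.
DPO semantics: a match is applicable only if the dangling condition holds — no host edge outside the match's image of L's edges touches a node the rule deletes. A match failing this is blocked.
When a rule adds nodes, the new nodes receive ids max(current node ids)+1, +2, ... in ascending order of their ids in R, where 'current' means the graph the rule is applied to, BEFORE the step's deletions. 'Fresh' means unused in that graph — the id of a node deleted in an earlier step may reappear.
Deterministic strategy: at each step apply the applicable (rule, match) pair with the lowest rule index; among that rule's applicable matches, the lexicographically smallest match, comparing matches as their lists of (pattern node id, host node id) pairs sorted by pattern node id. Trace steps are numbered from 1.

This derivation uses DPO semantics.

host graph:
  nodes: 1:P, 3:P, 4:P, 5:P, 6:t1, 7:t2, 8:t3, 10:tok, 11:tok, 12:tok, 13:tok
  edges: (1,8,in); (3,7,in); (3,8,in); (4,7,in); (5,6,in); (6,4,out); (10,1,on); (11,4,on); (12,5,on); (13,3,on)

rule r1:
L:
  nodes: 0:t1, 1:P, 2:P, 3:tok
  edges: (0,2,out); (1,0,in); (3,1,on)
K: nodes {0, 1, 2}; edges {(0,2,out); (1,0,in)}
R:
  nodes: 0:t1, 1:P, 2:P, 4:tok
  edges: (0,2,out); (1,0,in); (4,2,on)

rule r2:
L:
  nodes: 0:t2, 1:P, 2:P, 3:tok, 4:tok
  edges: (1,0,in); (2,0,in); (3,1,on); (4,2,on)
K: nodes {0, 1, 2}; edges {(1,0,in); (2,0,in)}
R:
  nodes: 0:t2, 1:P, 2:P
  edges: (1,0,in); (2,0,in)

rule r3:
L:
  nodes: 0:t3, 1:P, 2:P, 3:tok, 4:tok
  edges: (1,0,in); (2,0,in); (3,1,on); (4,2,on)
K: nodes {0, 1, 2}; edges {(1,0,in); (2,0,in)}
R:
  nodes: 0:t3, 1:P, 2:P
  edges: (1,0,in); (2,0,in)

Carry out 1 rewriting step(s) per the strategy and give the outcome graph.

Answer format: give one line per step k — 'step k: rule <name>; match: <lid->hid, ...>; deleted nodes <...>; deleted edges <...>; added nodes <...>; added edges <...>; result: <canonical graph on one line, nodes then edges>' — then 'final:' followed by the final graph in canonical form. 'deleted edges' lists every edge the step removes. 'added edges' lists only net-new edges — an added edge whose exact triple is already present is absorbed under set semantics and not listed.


step 1: rule r1; match: 0->6, 1->5, 2->4, 3->12; deleted nodes 12; deleted edges (12,5,on); added nodes 14; added edges (14,4,on); result: nodes: 1:P, 3:P, 4:P, 5:P, 6:t1, 7:t2, 8:t3, 10:tok, 11:tok, 13:tok, 14:tok edges: (1,8,in); (3,7,in); (3,8,in); (4,7,in); (5,6,in); (6,4,out); (10,1,on); (11,4,on); (13,3,on); (14,4,on)
final:
nodes: 1:P, 3:P, 4:P, 5:P, 6:t1, 7:t2, 8:t3, 10:tok, 11:tok, 13:tok, 14:tok
edges: (1,8,in); (3,7,in); (3,8,in); (4,7,in); (5,6,in); (6,4,out); (10,1,on); (11,4,on); (13,3,on); (14,4,on)


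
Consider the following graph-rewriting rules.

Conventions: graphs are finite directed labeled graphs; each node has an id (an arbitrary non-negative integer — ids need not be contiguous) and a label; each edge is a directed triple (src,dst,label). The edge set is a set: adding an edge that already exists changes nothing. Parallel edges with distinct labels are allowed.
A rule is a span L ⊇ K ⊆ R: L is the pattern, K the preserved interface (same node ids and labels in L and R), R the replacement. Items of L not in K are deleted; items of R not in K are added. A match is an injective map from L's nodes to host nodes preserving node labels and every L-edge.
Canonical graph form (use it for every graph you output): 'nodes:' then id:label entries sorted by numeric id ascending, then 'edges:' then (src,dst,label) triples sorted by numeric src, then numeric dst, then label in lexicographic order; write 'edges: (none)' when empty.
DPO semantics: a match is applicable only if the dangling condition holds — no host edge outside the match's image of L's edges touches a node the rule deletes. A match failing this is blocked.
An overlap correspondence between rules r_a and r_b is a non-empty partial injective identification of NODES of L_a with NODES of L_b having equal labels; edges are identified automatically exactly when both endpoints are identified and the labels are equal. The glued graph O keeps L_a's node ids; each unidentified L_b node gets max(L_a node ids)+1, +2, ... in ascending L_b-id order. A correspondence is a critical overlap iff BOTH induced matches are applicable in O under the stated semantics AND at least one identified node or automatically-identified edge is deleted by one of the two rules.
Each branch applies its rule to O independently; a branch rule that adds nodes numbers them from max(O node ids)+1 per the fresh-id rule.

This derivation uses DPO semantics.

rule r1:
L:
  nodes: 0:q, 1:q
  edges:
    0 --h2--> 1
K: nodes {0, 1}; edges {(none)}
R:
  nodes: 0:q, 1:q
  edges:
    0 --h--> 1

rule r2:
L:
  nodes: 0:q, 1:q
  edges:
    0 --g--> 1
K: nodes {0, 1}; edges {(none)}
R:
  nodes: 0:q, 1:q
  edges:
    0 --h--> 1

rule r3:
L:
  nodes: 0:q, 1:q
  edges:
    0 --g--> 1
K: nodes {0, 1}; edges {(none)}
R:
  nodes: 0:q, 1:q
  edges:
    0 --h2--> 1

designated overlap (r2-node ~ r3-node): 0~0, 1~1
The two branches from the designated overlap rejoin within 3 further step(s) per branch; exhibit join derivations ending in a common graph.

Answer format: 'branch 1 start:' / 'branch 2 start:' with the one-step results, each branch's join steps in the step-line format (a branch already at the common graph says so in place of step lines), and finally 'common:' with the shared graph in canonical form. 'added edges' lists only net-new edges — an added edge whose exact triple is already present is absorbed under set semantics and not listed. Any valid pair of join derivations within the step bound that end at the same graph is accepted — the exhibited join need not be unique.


branch 1 start:
nodes: 0:q, 1:q
edges: (0,1,h)
branch 2 start:
nodes: 0:q, 1:q
edges: (0,1,h2)
branch 1: already at the common graph (0 steps)
branch 2 step 1: rule r1; match: 0->0, 1->1; deleted nodes (none); deleted edges (0,1,h2); added nodes (none); added edges (0,1,h); result: nodes: 0:q, 1:q edges: (0,1,h)
common:
nodes: 0:q, 1:q
edges: (0,1,h)


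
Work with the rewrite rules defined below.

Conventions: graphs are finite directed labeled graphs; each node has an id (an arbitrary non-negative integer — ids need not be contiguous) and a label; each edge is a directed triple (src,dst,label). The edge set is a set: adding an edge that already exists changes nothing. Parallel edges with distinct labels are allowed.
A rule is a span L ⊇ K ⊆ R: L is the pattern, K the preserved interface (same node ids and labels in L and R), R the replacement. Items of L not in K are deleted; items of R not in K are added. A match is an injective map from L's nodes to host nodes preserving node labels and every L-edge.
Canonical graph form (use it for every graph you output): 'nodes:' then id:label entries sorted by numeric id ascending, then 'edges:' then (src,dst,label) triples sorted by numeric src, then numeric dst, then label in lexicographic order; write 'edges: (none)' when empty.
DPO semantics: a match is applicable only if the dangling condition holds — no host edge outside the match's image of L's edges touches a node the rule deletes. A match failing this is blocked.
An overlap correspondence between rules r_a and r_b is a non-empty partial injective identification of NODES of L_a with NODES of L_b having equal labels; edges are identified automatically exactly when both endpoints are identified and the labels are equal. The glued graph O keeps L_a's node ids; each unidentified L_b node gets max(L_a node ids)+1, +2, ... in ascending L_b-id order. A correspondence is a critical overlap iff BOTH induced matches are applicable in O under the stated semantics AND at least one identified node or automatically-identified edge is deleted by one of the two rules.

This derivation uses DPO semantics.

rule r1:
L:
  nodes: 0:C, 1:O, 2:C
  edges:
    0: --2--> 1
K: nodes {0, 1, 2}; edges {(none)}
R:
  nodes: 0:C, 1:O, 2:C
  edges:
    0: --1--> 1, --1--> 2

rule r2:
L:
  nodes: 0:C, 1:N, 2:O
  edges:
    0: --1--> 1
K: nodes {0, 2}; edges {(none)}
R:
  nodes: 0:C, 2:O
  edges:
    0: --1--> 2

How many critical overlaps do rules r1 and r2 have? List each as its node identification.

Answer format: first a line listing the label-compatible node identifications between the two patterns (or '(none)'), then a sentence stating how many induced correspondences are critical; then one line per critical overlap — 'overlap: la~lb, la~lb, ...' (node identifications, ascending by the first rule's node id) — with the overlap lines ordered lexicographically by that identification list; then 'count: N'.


label-compatible node identifications between L(r1) and L(r2): 0~0, 1~2, 2~0
0 of the induced correspondences are critical overlaps of r1 and r2.
count: 0


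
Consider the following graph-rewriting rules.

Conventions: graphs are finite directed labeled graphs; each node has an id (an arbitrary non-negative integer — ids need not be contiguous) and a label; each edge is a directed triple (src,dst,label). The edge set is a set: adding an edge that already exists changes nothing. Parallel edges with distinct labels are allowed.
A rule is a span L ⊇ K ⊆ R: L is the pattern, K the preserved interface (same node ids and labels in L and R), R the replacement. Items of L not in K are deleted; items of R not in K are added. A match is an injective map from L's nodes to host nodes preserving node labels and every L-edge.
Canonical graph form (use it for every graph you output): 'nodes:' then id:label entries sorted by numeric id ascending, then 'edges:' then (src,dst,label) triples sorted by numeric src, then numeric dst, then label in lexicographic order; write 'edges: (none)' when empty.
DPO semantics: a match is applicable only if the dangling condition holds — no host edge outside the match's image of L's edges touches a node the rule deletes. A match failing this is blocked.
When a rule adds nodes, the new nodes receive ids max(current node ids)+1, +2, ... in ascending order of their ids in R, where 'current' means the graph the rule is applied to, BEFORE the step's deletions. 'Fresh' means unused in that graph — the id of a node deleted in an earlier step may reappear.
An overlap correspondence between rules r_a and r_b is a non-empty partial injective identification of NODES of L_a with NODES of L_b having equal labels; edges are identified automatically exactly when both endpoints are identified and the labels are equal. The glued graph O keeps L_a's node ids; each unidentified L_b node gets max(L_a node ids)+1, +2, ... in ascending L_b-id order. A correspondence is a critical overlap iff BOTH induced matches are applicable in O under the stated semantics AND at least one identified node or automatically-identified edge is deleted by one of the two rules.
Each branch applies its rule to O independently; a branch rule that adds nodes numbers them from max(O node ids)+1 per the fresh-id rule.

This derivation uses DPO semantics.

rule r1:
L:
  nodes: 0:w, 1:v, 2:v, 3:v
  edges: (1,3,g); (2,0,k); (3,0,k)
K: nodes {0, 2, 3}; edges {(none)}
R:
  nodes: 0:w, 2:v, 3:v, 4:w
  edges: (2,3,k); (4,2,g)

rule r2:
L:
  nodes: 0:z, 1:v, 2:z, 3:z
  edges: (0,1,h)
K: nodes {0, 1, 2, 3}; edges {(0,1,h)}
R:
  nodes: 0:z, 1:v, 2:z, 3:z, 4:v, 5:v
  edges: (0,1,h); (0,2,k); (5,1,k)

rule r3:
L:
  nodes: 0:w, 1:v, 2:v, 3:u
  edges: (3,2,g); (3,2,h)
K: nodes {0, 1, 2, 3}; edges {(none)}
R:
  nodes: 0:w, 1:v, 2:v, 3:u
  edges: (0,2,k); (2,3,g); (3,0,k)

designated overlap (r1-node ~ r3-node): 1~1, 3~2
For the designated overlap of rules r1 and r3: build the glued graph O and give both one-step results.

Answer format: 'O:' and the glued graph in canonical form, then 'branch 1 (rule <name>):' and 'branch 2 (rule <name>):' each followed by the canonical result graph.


O:
nodes: 0:w, 1:v, 2:v, 3:v, 4:w, 5:u
edges: (1,3,g); (2,0,k); (3,0,k); (5,3,g); (5,3,h)
branch 1 (rule r1):
nodes: 0:w, 2:v, 3:v, 4:w, 5:u, 6:w
edges: (2,3,k); (5,3,g); (5,3,h); (6,2,g)
branch 2 (rule r3):
nodes: 0:w, 1:v, 2:v, 3:v, 4:w, 5:u
edges: (1,3,g); (2,0,k); (3,0,k); (3,5,g); (4,3,k); (5,4,k)


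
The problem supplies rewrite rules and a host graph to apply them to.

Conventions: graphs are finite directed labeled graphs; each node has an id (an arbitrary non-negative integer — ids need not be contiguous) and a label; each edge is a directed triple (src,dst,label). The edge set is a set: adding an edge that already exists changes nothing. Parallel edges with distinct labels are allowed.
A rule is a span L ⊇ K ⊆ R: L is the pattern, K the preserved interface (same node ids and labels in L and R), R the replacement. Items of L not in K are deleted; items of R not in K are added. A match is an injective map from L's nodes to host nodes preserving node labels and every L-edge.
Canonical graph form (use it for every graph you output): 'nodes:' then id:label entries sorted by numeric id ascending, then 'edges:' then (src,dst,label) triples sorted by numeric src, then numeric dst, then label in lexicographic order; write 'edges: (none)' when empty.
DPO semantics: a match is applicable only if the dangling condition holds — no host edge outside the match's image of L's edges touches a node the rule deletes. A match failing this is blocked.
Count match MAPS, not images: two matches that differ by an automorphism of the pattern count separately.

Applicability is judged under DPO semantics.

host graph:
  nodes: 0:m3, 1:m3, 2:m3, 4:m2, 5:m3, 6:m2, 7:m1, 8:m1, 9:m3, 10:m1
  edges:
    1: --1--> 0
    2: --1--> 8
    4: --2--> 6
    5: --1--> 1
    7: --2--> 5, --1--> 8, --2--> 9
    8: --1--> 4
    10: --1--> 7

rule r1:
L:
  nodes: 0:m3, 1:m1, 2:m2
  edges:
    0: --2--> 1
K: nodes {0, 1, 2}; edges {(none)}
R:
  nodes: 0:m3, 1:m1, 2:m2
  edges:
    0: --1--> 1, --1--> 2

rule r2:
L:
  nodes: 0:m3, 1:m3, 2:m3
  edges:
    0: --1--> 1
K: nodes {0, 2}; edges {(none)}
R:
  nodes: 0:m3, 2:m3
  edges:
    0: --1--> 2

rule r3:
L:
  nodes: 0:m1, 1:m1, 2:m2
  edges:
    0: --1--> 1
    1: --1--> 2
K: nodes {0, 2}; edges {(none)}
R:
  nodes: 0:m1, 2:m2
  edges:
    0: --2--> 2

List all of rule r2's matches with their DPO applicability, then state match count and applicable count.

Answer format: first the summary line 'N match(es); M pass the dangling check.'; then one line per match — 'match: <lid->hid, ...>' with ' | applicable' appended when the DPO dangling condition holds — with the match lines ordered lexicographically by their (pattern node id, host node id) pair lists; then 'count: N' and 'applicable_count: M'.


6 match(es); 3 pass the dangling check.
match: 0->1, 1->0, 2->2 | applicable
match: 0->1, 1->0, 2->5 | applicable
match: 0->1, 1->0, 2->9 | applicable
match: 0->5, 1->1, 2->0
match: 0->5, 1->1, 2->2
match: 0->5, 1->1, 2->9
count: 6
applicable_count: 3


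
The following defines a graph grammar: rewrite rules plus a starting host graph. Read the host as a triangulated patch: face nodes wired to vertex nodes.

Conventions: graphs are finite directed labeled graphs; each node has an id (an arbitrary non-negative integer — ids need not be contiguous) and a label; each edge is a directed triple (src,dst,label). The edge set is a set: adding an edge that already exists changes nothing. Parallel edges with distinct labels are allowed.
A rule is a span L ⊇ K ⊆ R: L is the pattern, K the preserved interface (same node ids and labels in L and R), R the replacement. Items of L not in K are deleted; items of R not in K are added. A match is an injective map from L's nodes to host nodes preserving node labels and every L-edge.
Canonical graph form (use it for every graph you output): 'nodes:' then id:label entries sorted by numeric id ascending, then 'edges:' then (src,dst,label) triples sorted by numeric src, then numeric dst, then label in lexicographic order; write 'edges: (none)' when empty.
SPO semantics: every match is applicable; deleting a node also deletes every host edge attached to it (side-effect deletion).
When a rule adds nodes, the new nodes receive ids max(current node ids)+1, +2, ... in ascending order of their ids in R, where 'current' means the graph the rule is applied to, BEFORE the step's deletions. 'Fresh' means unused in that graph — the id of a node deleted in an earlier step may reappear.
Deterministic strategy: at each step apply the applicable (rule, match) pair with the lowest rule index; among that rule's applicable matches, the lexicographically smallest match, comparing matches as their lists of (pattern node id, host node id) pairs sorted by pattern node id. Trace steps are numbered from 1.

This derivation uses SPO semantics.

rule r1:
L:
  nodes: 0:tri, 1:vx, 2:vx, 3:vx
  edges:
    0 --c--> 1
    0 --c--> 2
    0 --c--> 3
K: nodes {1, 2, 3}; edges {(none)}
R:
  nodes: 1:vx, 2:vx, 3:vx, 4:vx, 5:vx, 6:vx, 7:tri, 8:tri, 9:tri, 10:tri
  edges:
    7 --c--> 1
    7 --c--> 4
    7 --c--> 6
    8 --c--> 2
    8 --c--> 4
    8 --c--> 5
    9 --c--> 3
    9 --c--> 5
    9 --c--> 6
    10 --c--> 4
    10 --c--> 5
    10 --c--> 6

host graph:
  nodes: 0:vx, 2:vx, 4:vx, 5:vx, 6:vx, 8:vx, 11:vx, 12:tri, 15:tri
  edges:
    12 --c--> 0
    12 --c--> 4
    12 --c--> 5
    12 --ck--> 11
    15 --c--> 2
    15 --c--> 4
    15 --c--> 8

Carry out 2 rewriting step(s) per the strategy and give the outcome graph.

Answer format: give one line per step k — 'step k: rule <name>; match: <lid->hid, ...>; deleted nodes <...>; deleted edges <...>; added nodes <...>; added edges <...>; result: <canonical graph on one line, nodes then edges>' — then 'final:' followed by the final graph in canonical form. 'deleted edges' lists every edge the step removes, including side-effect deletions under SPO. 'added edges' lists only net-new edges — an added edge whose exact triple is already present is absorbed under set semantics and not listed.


step 1: rule r1; match: 0->12, 1->0, 2->4, 3->5; deleted nodes 12; deleted edges (12,0,c); (12,4,c); (12,5,c); (12,11,ck); added nodes 16, 17, 18, 19, 20, 21, 22; added edges (19,0,c); (19,16,c); (19,18,c); (20,4,c); (20,16,c); (20,17,c); (21,5,c); (21,17,c); (21,18,c); (22,16,c); (22,17,c); (22,18,c); result: nodes: 0:vx, 2:vx, 4:vx, 5:vx, 6:vx, 8:vx, 11:vx, 15:tri, 16:vx, 17:vx, 18:vx, 19:tri, 20:tri, 21:tri, 22:tri edges: (15,2,c); (15,4,c); (15,8,c); (19,0,c); (19,16,c); (19,18,c); (20,4,c); (20,16,c); (20,17,c); (21,5,c); (21,17,c); (21,18,c); (22,16,c); (22,17,c); (22,18,c)
step 2: rule r1; match: 0->15, 1->2, 2->4, 3->8; deleted nodes 15; deleted edges (15,2,c); (15,4,c); (15,8,c); added nodes 23, 24, 25, 26, 27, 28, 29; added edges (26,2,c); (26,23,c); (26,25,c); (27,4,c); (27,23,c); (27,24,c); (28,8,c); (28,24,c); (28,25,c); (29,23,c); (29,24,c); (29,25,c); result: nodes: 0:vx, 2:vx, 4:vx, 5:vx, 6:vx, 8:vx, 11:vx, 16:vx, 17:vx, 18:vx, 19:tri, 20:tri, 21:tri, 22:tri, 23:vx, 24:vx, 25:vx, 26:tri, 27:tri, 28:tri, 29:tri edges: (19,0,c); (19,16,c); (19,18,c); (20,4,c); (20,16,c); (20,17,c); (21,5,c); (21,17,c); (21,18,c); (22,16,c); (22,17,c); (22,18,c); (26,2,c); (26,23,c); (26,25,c); (27,4,c); (27,23,c); (27,24,c); (28,8,c); (28,24,c); (28,25,c); (29,23,c); (29,24,c); (29,25,c)
final:
nodes: 0:vx, 2:vx, 4:vx, 5:vx, 6:vx, 8:vx, 11:vx, 16:vx, 17:vx, 18:vx, 19:tri, 20:tri, 21:tri, 22:tri, 23:vx, 24:vx, 25:vx, 26:tri, 27:tri, 28:tri, 29:tri
edges: (19,0,c); (19,16,c); (19,18,c); (20,4,c); (20,16,c); (20,17,c); (21,5,c); (21,17,c); (21,18,c); (22,16,c); (22,17,c); (22,18,c); (26,2,c); (26,23,c); (26,25,c); (27,4,c); (27,23,c); (27,24,c); (28,8,c); (28,24,c); (28,25,c); (29,23,c); (29,24,c); (29,25,c)


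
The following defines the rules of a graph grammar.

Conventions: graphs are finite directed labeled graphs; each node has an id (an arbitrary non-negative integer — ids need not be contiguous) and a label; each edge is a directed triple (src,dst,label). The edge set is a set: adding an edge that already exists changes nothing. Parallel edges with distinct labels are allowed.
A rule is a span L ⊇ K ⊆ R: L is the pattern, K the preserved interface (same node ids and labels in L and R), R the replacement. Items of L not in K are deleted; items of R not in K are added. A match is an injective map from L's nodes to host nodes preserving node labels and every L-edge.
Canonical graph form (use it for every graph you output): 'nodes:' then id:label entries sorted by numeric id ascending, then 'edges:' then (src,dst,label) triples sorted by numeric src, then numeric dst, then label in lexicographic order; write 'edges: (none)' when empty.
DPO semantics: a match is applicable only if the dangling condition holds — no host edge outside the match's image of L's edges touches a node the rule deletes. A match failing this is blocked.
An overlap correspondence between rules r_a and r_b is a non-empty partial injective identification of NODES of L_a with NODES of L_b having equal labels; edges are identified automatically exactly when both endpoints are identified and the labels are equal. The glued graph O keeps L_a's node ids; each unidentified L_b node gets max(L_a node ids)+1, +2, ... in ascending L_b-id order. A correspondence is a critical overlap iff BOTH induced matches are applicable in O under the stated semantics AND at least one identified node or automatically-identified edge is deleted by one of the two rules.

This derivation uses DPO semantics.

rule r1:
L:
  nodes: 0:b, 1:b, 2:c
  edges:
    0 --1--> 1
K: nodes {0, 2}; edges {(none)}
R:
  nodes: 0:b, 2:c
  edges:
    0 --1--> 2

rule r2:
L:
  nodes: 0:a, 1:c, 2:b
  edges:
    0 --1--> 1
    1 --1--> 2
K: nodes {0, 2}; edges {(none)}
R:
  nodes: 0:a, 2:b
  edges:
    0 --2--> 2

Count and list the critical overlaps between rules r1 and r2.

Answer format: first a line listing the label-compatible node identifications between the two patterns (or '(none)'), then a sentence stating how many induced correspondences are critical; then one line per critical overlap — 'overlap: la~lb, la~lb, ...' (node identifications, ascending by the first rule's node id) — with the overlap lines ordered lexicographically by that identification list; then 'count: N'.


label-compatible node identifications between L(r1) and L(r2): 0~2, 1~2, 2~1
2 of the induced correspondences are critical overlaps of r1 and r2.
overlap: 0~2, 2~1
overlap: 2~1
count: 2


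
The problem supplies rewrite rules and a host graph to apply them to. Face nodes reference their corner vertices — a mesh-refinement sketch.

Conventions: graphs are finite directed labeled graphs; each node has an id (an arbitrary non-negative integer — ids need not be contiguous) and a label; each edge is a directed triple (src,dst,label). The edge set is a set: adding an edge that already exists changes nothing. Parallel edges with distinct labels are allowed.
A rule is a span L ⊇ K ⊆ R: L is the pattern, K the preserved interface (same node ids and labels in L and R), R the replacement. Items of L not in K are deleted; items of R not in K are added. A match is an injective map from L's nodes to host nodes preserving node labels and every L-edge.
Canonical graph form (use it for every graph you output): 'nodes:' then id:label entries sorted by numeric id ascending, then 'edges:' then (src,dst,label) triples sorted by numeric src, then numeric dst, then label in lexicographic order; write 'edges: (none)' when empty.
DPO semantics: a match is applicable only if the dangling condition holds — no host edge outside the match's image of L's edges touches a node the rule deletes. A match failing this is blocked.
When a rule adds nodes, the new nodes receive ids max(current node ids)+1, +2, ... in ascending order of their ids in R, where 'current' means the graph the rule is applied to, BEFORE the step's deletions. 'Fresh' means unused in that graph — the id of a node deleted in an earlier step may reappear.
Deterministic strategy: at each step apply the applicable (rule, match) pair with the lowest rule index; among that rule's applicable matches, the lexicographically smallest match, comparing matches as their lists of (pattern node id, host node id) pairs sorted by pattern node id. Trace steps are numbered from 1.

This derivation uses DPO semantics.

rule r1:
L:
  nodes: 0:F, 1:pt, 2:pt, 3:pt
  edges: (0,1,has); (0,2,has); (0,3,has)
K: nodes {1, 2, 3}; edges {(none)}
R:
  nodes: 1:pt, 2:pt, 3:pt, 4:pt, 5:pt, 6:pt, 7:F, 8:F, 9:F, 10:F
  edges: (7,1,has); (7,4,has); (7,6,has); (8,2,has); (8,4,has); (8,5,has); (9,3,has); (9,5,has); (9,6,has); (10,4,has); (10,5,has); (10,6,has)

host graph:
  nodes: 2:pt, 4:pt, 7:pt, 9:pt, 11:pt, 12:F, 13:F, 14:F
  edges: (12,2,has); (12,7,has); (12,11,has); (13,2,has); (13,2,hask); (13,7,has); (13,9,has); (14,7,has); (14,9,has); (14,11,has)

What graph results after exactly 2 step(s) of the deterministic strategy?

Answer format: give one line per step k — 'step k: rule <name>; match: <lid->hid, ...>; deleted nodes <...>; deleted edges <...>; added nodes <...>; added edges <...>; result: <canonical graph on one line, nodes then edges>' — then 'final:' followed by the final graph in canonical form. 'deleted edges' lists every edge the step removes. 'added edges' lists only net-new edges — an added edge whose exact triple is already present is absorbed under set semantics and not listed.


step 1: rule r1; match: 0->12, 1->2, 2->7, 3->11; deleted nodes 12; deleted edges (12,2,has); (12,7,has); (12,11,has); added nodes 15, 16, 17, 18, 19, 20, 21; added edges (18,2,has); (18,15,has); (18,17,has); (19,7,has); (19,15,has); (19,16,has); (20,11,has); (20,16,has); (20,17,has); (21,15,has); (21,16,has); (21,17,has); result: nodes: 2:pt, 4:pt, 7:pt, 9:pt, 11:pt, 13:F, 14:F, 15:pt, 16:pt, 17:pt, 18:F, 19:F, 20:F, 21:F edges: (13,2,has); (13,2,hask); (13,7,has); (13,9,has); (14,7,has); (14,9,has); (14,11,has); (18,2,has); (18,15,has); (18,17,has); (19,7,has); (19,15,has); (19,16,has); (20,11,has); (20,16,has); (20,17,has); (21,15,has); (21,16,has); (21,17,has)
step 2: rule r1; match: 0->14, 1->7, 2->9, 3->11; deleted nodes 14; deleted edges (14,7,has); (14,9,has); (14,11,has); added nodes 22, 23, 24, 25, 26, 27, 28; added edges (25,7,has); (25,22,has); (25,24,has); (26,9,has); (26,22,has); (26,23,has); (27,11,has); (27,23,has); (27,24,has); (28,22,has); (28,23,has); (28,24,has); result: nodes: 2:pt, 4:pt, 7:pt, 9:pt, 11:pt, 13:F, 15:pt, 16:pt, 17:pt, 18:F, 19:F, 20:F, 21:F, 22:pt, 23:pt, 24:pt, 25:F, 26:F, 27:F, 28:F edges: (13,2,has); (13,2,hask); (13,7,has); (13,9,has); (18,2,has); (18,15,has); (18,17,has); (19,7,has); (19,15,has); (19,16,has); (20,11,has); (20,16,has); (20,17,has); (21,15,has); (21,16,has); (21,17,has); (25,7,has); (25,22,has); (25,24,has); (26,9,has); (26,22,has); (26,23,has); (27,11,has); (27,23,has); (27,24,has); (28,22,has); (28,23,has); (28,24,has)
final:
nodes: 2:pt, 4:pt, 7:pt, 9:pt, 11:pt, 13:F, 15:pt, 16:pt, 17:pt, 18:F, 19:F, 20:F, 21:F, 22:pt, 23:pt, 24:pt, 25:F, 26:F, 27:F, 28:F
edges: (13,2,has); (13,2,hask); (13,7,has); (13,9,has); (18,2,has); (18,15,has); (18,17,has); (19,7,has); (19,15,has); (19,16,has); (20,11,has); (20,16,has); (20,17,has); (21,15,has); (21,16,has); (21,17,has); (25,7,has); (25,22,has); (25,24,has); (26,9,has); (26,22,has); (26,23,has); (27,11,has); (27,23,has); (27,24,has); (28,22,has); (28,23,has); (28,24,has)


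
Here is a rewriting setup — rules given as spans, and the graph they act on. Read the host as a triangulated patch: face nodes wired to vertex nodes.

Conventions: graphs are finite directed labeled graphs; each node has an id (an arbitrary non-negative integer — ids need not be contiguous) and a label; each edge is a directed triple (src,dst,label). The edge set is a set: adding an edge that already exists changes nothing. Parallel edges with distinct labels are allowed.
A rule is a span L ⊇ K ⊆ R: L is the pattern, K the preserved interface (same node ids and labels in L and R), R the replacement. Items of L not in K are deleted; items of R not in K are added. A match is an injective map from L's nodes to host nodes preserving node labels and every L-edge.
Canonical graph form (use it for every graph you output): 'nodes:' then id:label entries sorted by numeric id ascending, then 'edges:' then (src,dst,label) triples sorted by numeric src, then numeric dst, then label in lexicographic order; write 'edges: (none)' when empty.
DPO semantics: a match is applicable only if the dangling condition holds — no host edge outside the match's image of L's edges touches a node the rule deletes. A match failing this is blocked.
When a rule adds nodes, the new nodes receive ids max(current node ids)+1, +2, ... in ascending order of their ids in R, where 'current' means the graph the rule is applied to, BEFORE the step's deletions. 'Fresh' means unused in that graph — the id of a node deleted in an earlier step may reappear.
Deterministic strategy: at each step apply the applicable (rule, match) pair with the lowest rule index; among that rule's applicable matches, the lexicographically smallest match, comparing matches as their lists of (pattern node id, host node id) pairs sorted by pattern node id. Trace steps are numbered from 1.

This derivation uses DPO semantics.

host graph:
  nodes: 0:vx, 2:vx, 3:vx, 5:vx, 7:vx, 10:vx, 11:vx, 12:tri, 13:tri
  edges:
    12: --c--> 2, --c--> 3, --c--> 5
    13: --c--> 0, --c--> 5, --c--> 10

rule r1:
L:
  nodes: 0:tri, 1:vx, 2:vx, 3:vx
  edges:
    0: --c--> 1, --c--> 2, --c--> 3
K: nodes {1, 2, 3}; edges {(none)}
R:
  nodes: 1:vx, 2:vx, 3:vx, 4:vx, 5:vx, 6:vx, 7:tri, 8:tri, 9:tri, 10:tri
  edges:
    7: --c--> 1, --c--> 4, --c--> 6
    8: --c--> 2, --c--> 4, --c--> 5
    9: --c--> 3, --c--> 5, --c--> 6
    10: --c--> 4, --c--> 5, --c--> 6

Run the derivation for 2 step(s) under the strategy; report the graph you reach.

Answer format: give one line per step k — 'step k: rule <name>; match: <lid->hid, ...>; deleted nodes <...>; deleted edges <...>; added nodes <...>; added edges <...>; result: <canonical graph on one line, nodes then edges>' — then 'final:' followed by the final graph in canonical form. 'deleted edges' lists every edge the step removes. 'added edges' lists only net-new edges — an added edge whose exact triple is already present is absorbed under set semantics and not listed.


step 1: rule r1; match: 0->12, 1->2, 2->3, 3->5; deleted nodes 12; deleted edges (12,2,c); (12,3,c); (12,5,c); added nodes 14, 15, 16, 17, 18, 19, 20; added edges (17,2,c); (17,14,c); (17,16,c); (18,3,c); (18,14,c); (18,15,c); (19,5,c); (19,15,c); (19,16,c); (20,14,c); (20,15,c); (20,16,c); result: nodes: 0:vx, 2:vx, 3:vx, 5:vx, 7:vx, 10:vx, 11:vx, 13:tri, 14:vx, 15:vx, 16:vx, 17:tri, 18:tri, 19:tri, 20:tri edges: (13,0,c); (13,5,c); (13,10,c); (17,2,c); (17,14,c); (17,16,c); (18,3,c); (18,14,c); (18,15,c); (19,5,c); (19,15,c); (19,16,c); (20,14,c); (20,15,c); (20,16,c)
step 2: rule r1; match: 0->13, 1->0, 2->5, 3->10; deleted nodes 13; deleted edges (13,0,c); (13,5,c); (13,10,c); added nodes 21, 22, 23, 24, 25, 26, 27; added edges (24,0,c); (24,21,c); (24,23,c); (25,5,c); (25,21,c); (25,22,c); (26,10,c); (26,22,c); (26,23,c); (27,21,c); (27,22,c); (27,23,c); result: nodes: 0:vx, 2:vx, 3:vx, 5:vx, 7:vx, 10:vx, 11:vx, 14:vx, 15:vx, 16:vx, 17:tri, 18:tri, 19:tri, 20:tri, 21:vx, 22:vx, 23:vx, 24:tri, 25:tri, 26:tri, 27:tri edges: (17,2,c); (17,14,c); (17,16,c); (18,3,c); (18,14,c); (18,15,c); (19,5,c); (19,15,c); (19,16,c); (20,14,c); (20,15,c); (20,16,c); (24,0,c); (24,21,c); (24,23,c); (25,5,c); (25,21,c); (25,22,c); (26,10,c); (26,22,c); (26,23,c); (27,21,c); (27,22,c); (27,23,c)
final:
nodes: 0:vx, 2:vx, 3:vx, 5:vx, 7:vx, 10:vx, 11:vx, 14:vx, 15:vx, 16:vx, 17:tri, 18:tri, 19:tri, 20:tri, 21:vx, 22:vx, 23:vx, 24:tri, 25:tri, 26:tri, 27:tri
edges: (17,2,c); (17,14,c); (17,16,c); (18,3,c); (18,14,c); (18,15,c); (19,5,c); (19,15,c); (19,16,c); (20,14,c); (20,15,c); (20,16,c); (24,0,c); (24,21,c); (24,23,c); (25,5,c); (25,21,c); (25,22,c); (26,10,c); (26,22,c); (26,23,c); (27,21,c); (27,22,c); (27,23,c)
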